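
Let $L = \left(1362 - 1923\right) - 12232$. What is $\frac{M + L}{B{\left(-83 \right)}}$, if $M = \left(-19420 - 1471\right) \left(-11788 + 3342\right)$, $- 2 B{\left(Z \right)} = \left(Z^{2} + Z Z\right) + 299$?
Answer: $- \frac{352865186}{14077} \approx -25067.0$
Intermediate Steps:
$B{\left(Z \right)} = - \frac{299}{2} - Z^{2}$ ($B{\left(Z \right)} = - \frac{\left(Z^{2} + Z Z\right) + 299}{2} = - \frac{\left(Z^{2} + Z^{2}\right) + 299}{2} = - \frac{2 Z^{2} + 299}{2} = - \frac{299 + 2 Z^{2}}{2} = - \frac{299}{2} - Z^{2}$)
$L = -12793$ ($L = -561 - 12232 = -12793$)
$M = 176445386$ ($M = \left(-20891\right) \left(-8446\right) = 176445386$)
$\frac{M + L}{B{\left(-83 \right)}} = \frac{176445386 - 12793}{- \frac{299}{2} - \left(-83\right)^{2}} = \frac{176432593}{- \frac{299}{2} - 6889} = \frac{176432593}{- \frac{14077}{2}} = 176432593 \left(- \frac{2}{14077}\right) = - \frac{352865186}{14077}$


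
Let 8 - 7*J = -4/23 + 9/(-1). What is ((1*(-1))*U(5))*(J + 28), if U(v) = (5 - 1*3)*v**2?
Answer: -245150/161 ≈ -1522.7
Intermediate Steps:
U(v) = 2*v**2 (U(v) = (5 - 3)*v**2 = 2*v**2)
J = 395/161 (J = 8/7 - (-4/23 + 9/(-1))/7 = 8/7 - (-4*1/23 + 9*(-1))/7 = 8/7 - (-4/23 - 9)/7 = 8/7 - 1/7*(-211/23) = 8/7 + 211/161 = 395/161 ≈ 2.4534)
((1*(-1))*U(5))*(J + 28) = ((1*(-1))*(2*5**2))*(395/161 + 28) = -2*25*(4903/161) = -1*50*(4903/161) = -50*4903/161 = -245150/161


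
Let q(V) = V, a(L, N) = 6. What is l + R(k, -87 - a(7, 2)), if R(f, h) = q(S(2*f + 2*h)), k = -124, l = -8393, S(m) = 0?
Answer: -8393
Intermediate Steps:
R(f, h) = 0
l + R(k, -87 - a(7, 2)) = -8393 + 0 = -8393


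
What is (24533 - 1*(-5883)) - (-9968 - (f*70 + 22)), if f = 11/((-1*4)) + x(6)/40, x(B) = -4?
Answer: 80413/2 ≈ 40207.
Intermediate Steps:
f = -57/20 (f = 11/((-1*4)) - 4/40 = 11/(-4) - 4*1/40 = 11*(-1/4) - 1/10 = -11/4 - 1/10 = -57/20 ≈ -2.8500)
(24533 - 1*(-5883)) - (-9968 - (f*70 + 22)) = (24533 - 1*(-5883)) - (-9968 - (-57/20*70 + 22)) = (24533 + 5883) - (-9968 - (-399/2 + 22)) = 30416 - (-9968 - 1*(-355/2)) = 30416 - (-9968 + 355/2) = 30416 - 1*(-19581/2) = 30416 + 19581/2 = 80413/2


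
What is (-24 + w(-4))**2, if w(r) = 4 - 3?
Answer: 529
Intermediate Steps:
w(r) = 1
(-24 + w(-4))**2 = (-24 + 1)**2 = (-23)**2 = 529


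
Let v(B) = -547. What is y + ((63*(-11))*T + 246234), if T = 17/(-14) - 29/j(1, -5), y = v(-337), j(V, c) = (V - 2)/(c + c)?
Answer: 894997/2 ≈ 4.4750e+5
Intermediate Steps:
j(V, c) = (-2 + V)/(2*c) (j(V, c) = (-2 + V)/((2*c)) = (-2 + V)*(1/(2*c)) = (-2 + V)/(2*c))
y = -547
T = -4077/14 (T = 17/(-14) - 29*(-10/(-2 + 1)) = 17*(-1/14) - 29/((½)*(-⅕)*(-1)) = -17/14 - 29/⅒ = -17/14 - 29*10 = -17/14 - 290 = -4077/14 ≈ -291.21)
y + ((63*(-11))*T + 246234) = -547 + ((63*(-11))*(-4077/14) + 246234) = -547 + (-693*(-4077/14) + 246234) = -547 + (403623/2 + 246234) = -547 + 896091/2 = 894997/2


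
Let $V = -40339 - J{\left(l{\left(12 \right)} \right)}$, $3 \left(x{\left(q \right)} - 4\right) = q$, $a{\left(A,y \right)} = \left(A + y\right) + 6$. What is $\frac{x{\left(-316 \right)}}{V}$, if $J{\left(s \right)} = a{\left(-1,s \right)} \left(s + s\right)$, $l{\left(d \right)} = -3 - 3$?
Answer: $\frac{304}{121053} \approx 0.0025113$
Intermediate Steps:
$a{\left(A,y \right)} = 6 + A + y$
$l{\left(d \right)} = -6$
$J{\left(s \right)} = 2 s \left(5 + s\right)$ ($J{\left(s \right)} = \left(6 - 1 + s\right) \left(s + s\right) = \left(5 + s\right) 2 s = 2 s \left(5 + s\right)$)
$x{\left(q \right)} = 4 + \frac{q}{3}$
$V = -40351$ ($V = -40339 - 2 \left(-6\right) \left(5 - 6\right) = -40339 - 2 \left(-6\right) \left(-1\right) = -40339 - 12 = -40351$)
$\frac{x{\left(-316 \right)}}{V} = \frac{4 + \frac{1}{3} \left(-316\right)}{-40351} = \left(4 - \frac{316}{3}\right) \left(- \frac{1}{40351}\right) = \left(- \frac{304}{3}\right) \left(- \frac{1}{40351}\right) = \frac{304}{121053}$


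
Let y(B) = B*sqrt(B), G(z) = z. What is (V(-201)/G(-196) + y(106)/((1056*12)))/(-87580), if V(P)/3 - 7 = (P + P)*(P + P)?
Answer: 484833/17165680 - 53*sqrt(106)/554906880 ≈ 0.028243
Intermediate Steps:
y(B) = B**(3/2)
V(P) = 21 + 12*P**2 (V(P) = 21 + 3*((P + P)*(P + P)) = 21 + 3*((2*P)*(2*P)) = 21 + 3*(4*P**2) = 21 + 12*P**2)
(V(-201)/G(-196) + y(106)/((1056*12)))/(-87580) = ((21 + 12*(-201)**2)/(-196) + 106**(3/2)/((1056*12)))/(-87580) = ((21 + 12*40401)*(-1/196) + (106*sqrt(106))/12672)*(-1/87580) = ((21 + 484812)*(-1/196) + (106*sqrt(106))*(1/12672))*(-1/87580) = (484833*(-1/196) + 53*sqrt(106)/6336)*(-1/87580) = (-484833/196 + 53*sqrt(106)/6336)*(-1/87580) = 484833/17165680 - 53*sqrt(106)/554906880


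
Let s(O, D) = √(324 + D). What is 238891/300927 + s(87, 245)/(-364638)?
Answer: 238891/300927 - √569/364638 ≈ 0.79379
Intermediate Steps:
238891/300927 + s(87, 245)/(-364638) = 238891/300927 + √(324 + 245)/(-364638) = 238891*(1/300927) + √569*(-1/364638) = 238891/300927 - √569/364638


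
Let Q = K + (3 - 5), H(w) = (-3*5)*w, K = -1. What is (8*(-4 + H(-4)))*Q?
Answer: -1344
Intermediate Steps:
H(w) = -15*w
Q = -3 (Q = -1 + (3 - 5) = -1 - 2 = -3)
(8*(-4 + H(-4)))*Q = (8*(-4 - 15*(-4)))*(-3) = (8*(-4 + 60))*(-3) = (8*56)*(-3) = 448*(-3) = -1344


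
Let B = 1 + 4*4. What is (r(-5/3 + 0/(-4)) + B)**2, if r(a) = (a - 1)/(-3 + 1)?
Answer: 3025/9 ≈ 336.11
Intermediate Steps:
r(a) = 1/2 - a/2 (r(a) = (-1 + a)/(-2) = (-1 + a)*(-1/2) = 1/2 - a/2)
B = 17 (B = 1 + 16 = 17)
(r(-5/3 + 0/(-4)) + B)**2 = ((1/2 - (-5/3 + 0/(-4))/2) + 17)**2 = ((1/2 - (-5*1/3 + 0*(-1/4))/2) + 17)**2 = ((1/2 - (-5/3 + 0)/2) + 17)**2 = ((1/2 - 1/2*(-5/3)) + 17)**2 = ((1/2 + 5/6) + 17)**2 = (4/3 + 17)**2 = (55/3)**2 = 3025/9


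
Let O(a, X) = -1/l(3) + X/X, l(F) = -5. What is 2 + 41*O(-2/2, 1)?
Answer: 256/5 ≈ 51.200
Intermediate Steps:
O(a, X) = 6/5 (O(a, X) = -1/(-5) + X/X = -1*(-⅕) + 1 = ⅕ + 1 = 6/5)
2 + 41*O(-2/2, 1) = 2 + 41*(6/5) = 2 + 246/5 = 256/5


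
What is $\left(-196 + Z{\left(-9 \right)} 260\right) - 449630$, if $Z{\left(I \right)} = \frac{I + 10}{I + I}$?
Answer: $- \frac{4048564}{9} \approx -4.4984 \cdot 10^{5}$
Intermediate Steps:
$Z{\left(I \right)} = \frac{10 + I}{2 I}$
$\left(-196 + Z{\left(-9 \right)} 260\right) - 449630 = \left(-196 + \frac{10 - 9}{2 \left(-9\right)} 260\right) - 449630 = \left(-196 + \frac{1}{2} \left(- \frac{1}{9}\right) 1 \cdot 260\right) - 449630 = \left(-196 - \frac{130}{9}\right) - 449630 = - \frac{1894}{9} - 449630 = - \frac{4048564}{9}$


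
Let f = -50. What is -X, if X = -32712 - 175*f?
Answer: 23962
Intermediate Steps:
X = -23962 (X = -32712 - 175*(-50) = -32712 + 8750 = -23962)
-X = -1*(-23962) = 23962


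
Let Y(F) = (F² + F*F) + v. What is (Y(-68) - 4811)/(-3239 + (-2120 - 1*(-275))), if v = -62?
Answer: -4375/5084 ≈ -0.86054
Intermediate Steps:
Y(F) = -62 + 2*F² (Y(F) = (F² + F*F) - 62 = (F² + F²) - 62 = 2*F² - 62 = -62 + 2*F²)
(Y(-68) - 4811)/(-3239 + (-2120 - 1*(-275))) = ((-62 + 2*(-68)²) - 4811)/(-3239 + (-2120 - 1*(-275))) = ((-62 + 2*4624) - 4811)/(-3239 + (-2120 + 275)) = ((-62 + 9248) - 4811)/(-3239 - 1845) = (9186 - 4811)/(-5084) = 4375*(-1/5084) = -4375/5084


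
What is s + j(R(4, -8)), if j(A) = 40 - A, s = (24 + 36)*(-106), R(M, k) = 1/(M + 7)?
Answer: -69521/11 ≈ -6320.1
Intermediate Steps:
R(M, k) = 1/(7 + M)
s = -6360 (s = 60*(-106) = -6360)
s + j(R(4, -8)) = -6360 + (40 - 1/(7 + 4)) = -6360 + (40 - 1/11) = -6360 + 439/11 = -69521/11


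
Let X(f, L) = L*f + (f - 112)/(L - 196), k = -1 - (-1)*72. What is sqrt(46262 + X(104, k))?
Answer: sqrt(33528790)/25 ≈ 231.62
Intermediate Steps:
k = 71 (k = -1 - 1*(-72) = -1 + 72 = 71)
X(f, L) = L*f + (-112 + f)/(-196 + L)
sqrt(46262 + X(104, k)) = sqrt(46262 + (-112 + 104 + 104*71**2 - 196*71*104)/(-196 + 71)) = sqrt(46262 + (-112 + 104 + 104*5041 - 1447264)/(-125)) = sqrt(46262 - (-112 + 104 + 524264 - 1447264)/125) = sqrt(46262 - 1/125*(-923008)) = sqrt(46262 + 923008/125) = sqrt(6705758/125) = sqrt(33528790)/25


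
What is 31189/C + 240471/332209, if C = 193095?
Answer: 56795014246/64147896855 ≈ 0.88538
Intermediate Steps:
31189/C + 240471/332209 = 31189/193095 + 240471/332209 = 56795014246/64147896855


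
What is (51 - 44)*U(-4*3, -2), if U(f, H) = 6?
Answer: 42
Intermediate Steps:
(51 - 44)*U(-4*3, -2) = (51 - 44)*6 = 7*6 = 42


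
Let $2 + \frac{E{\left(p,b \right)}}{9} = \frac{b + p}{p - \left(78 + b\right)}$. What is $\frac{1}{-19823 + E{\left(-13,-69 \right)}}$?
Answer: $- \frac{11}{217882} \approx -5.0486 \cdot 10^{-5}$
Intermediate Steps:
$E{\left(p,b \right)} = -18 + \frac{9 \left(b + p\right)}{-78 + p - b}$ ($E{\left(p,b \right)} = -18 + 9 \frac{b + p}{p - \left(78 + b\right)} = -18 + 9 \frac{b + p}{-78 + p - b} = -18 + \frac{9 \left(b + p\right)}{-78 + p - b}$)
$\frac{1}{-19823 + E{\left(-13,-69 \right)}} = \frac{1}{-19823 + \frac{9 \left(-156 - 13 - -207\right)}{78 - 69 - -13}} = \frac{1}{-19823 + \frac{9 \left(-156 - 13 + 207\right)}{78 - 69 + 13}} = \frac{1}{-19823 + 9 \cdot \frac{1}{22} \cdot 38} = \frac{1}{-19823 + \frac{171}{11}} = \frac{1}{- \frac{217882}{11}} = - \frac{11}{217882}$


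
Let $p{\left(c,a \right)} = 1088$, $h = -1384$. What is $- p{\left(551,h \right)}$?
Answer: $-1088$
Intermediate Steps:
$- p{\left(551,h \right)} = \left(-1\right) 1088 = -1088$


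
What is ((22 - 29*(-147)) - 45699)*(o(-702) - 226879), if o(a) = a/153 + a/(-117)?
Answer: 159730443466/17 ≈ 9.3959e+9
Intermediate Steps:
o(a) = -4*a/1989 (o(a) = a*(1/153) + a*(-1/117) = a/153 - a/117 = -4*a/1989)
((22 - 29*(-147)) - 45699)*(o(-702) - 226879) = ((22 - 29*(-147)) - 45699)*(-4/1989*(-702) - 226879) = ((22 + 4263) - 45699)*(24/17 - 226879) = (4285 - 45699)*(-3856919/17) = -41414*(-3856919/17) = 159730443466/17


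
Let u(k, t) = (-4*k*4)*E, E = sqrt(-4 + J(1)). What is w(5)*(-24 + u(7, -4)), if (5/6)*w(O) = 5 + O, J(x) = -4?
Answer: -288 - 2688*I*sqrt(2) ≈ -288.0 - 3801.4*I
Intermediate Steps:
w(O) = 6 + 6*O/5 (w(O) = 6*(5 + O)/5 = 6 + 6*O/5)
E = 2*I*sqrt(2) (E = sqrt(-4 - 4) = sqrt(-8) = 2*I*sqrt(2) ≈ 2.8284*I)
u(k, t) = -32*I*k*sqrt(2) (u(k, t) = (-4*k*4)*(2*I*sqrt(2)) = (-16*k)*(2*I*sqrt(2)) = -32*I*k*sqrt(2))
w(5)*(-24 + u(7, -4)) = (6 + (6/5)*5)*(-24 - 32*I*7*sqrt(2)) = (6 + 6)*(-24 - 224*I*sqrt(2)) = 12*(-24 - 224*I*sqrt(2)) = -288 - 2688*I*sqrt(2)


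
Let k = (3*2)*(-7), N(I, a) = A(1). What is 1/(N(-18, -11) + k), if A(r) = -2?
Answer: -1/44 ≈ -0.022727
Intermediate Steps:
N(I, a) = -2
k = -42 (k = 6*(-7) = -42)
1/(N(-18, -11) + k) = 1/(-2 - 42) = 1/(-44) = -1/44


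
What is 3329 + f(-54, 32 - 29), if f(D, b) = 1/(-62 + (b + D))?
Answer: 376176/113 ≈ 3329.0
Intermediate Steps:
f(D, b) = 1/(-62 + D + b) (f(D, b) = 1/(-62 + (D + b)) = 1/(-62 + D + b))
3329 + f(-54, 32 - 29) = 3329 + 1/(-62 - 54 + (32 - 29)) = 3329 + 1/(-62 - 54 + 3) = 3329 + 1/(-113) = 3329 - 1/113 = 376176/113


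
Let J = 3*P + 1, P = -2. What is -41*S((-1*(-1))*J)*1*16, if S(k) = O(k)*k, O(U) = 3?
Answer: 9840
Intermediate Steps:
J = -5 (J = 3*(-2) + 1 = -6 + 1 = -5)
S(k) = 3*k
-41*S((-1*(-1))*J)*1*16 = -41*(3*(-1*(-1)*(-5)))*1*16 = -41*(3*(1*(-5)))*1*16 = -41*(3*(-5))*1*16 = -41*(-15*1)*16 = -(-615)*16 = -41*(-15)*16 = 615*16 = 9840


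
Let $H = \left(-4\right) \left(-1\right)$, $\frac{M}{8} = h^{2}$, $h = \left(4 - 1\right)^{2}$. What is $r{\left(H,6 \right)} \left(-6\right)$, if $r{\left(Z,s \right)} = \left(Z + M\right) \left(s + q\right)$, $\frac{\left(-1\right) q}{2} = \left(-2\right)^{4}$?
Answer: $101712$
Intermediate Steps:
$h = 9$ ($h = 3^{2} = 9$)
$M = 648$ ($M = 8 \cdot 9^{2} = 8 \cdot 81 = 648$)
$q = -32$ ($q = - 2 \left(-2\right)^{4} = \left(-2\right) 16 = -32$)
$H = 4$
$r{\left(Z,s \right)} = \left(-32 + s\right) \left(648 + Z\right)$ ($r{\left(Z,s \right)} = \left(Z + 648\right) \left(s - 32\right) = \left(648 + Z\right) \left(-32 + s\right) = \left(-32 + s\right) \left(648 + Z\right)$)
$r{\left(H,6 \right)} \left(-6\right) = \left(-20736 - 128 + 648 \cdot 6 + 4 \cdot 6\right) \left(-6\right) = \left(-20736 - 128 + 3888 + 24\right) \left(-6\right) = \left(-16952\right) \left(-6\right) = 101712$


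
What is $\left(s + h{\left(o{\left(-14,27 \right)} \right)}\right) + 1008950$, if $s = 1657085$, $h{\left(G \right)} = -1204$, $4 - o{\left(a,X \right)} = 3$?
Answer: $2664831$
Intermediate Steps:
$o{\left(a,X \right)} = 1$ ($o{\left(a,X \right)} = 4 - 3 = 1$)
$\left(s + h{\left(o{\left(-14,27 \right)} \right)}\right) + 1008950 = \left(1657085 - 1204\right) + 1008950 = 1655881 + 1008950 = 2664831$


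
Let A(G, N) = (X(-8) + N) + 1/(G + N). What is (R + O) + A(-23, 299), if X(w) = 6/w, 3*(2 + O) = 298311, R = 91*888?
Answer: 24914693/138 ≈ 1.8054e+5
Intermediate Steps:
R = 80808
O = 99435 (O = -2 + (1/3)*298311 = -2 + 99437 = 99435)
A(G, N) = -3/4 + N + 1/(G + N) (A(G, N) = (6/(-8) + N) + 1/(G + N) = (6*(-1/8) + N) + 1/(G + N) = (-3/4 + N) + 1/(G + N) = -3/4 + N + 1/(G + N))
(R + O) + A(-23, 299) = (80808 + 99435) + (1 + 299**2 - 3/4*(-23) - 3/4*299 - 23*299)/(-23 + 299) = 180243 + (1 + 89401 + 69/4 - 897/4 - 6877)/276 = 180243 + (1/276)*82318 = 180243 + 41159/138 = 24914693/138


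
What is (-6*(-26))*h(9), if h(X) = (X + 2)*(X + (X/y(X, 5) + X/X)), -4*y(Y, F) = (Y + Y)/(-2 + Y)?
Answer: -6864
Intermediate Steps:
y(Y, F) = -Y/(2*(-2 + Y)) (y(Y, F) = -(Y + Y)/(4*(-2 + Y)) = -2*Y/(4*(-2 + Y)) = -Y/(2*(-2 + Y)))
h(X) = (2 + X)*(5 - X) (h(X) = (X + 2)*(X + (X/((-X/(-4 + 2*X))) + X/X)) = (2 + X)*(X + (X*(-(-4 + 2*X)/X) + 1)) = (2 + X)*(X + ((4 - 2*X) + 1)) = (2 + X)*(X + (5 - 2*X)) = (2 + X)*(5 - X))
(-6*(-26))*h(9) = (-6*(-26))*(10 - 1*9² + 3*9) = 156*(10 - 1*81 + 27) = 156*(10 - 81 + 27) = 156*(-44) = -6864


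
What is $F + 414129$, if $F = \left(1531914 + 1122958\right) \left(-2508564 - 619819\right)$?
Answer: $-8305456017847$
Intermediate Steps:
$F = -8305456431976$ ($F = 2654872 \left(-3128383\right) = -8305456431976$)
$F + 414129 = -8305456431976 + 414129 = -8305456017847$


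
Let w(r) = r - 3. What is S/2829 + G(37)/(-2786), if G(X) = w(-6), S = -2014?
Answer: -5585543/7881594 ≈ -0.70868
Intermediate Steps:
w(r) = -3 + r
G(X) = -9 (G(X) = -3 - 6 = -9)
S/2829 + G(37)/(-2786) = -2014/2829 - 9/(-2786) = -2014*1/2829 - 9*(-1/2786) = -2014/2829 + 9/2786 = -5585543/7881594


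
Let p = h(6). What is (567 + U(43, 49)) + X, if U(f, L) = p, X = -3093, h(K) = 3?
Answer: -2523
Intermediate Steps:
p = 3
U(f, L) = 3
(567 + U(43, 49)) + X = (567 + 3) - 3093 = 570 - 3093 = -2523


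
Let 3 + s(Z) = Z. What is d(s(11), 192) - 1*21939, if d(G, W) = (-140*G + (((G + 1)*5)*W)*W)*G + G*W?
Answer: 13241677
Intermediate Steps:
s(Z) = -3 + Z
d(G, W) = G*W + G*(-140*G + W²*(5 + 5*G)) (d(G, W) = (-140*G + (((1 + G)*5)*W)*W)*G + G*W = (-140*G + ((5 + 5*G)*W)*W)*G + G*W = (-140*G + (W*(5 + 5*G))*W)*G + G*W = (-140*G + W²*(5 + 5*G))*G + G*W = G*(-140*G + W²*(5 + 5*G)) + G*W = G*W + G*(-140*G + W²*(5 + 5*G)))
d(s(11), 192) - 1*21939 = (-3 + 11)*(192 - 140*(-3 + 11) + 5*192² + 5*(-3 + 11)*192²) - 1*21939 = 8*(192 - 140*8 + 5*36864 + 5*8*36864) - 21939 = 8*(192 - 1120 + 184320 + 1474560) - 21939 = 8*1657952 - 21939 = 13263616 - 21939 = 13241677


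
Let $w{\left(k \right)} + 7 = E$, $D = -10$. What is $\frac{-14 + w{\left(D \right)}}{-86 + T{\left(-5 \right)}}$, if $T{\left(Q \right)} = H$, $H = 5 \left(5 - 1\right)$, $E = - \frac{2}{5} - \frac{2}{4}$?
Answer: $\frac{73}{220} \approx 0.33182$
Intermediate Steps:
$E = - \frac{9}{10}$ ($E = \left(-2\right) \frac{1}{5} - \frac{1}{2} = - \frac{2}{5} - \frac{1}{2} = - \frac{9}{10} \approx -0.9$)
$w{\left(k \right)} = - \frac{79}{10}$ ($w{\left(k \right)} = -7 - \frac{9}{10} = - \frac{79}{10}$)
$H = 20$ ($H = 5 \cdot 4 = 20$)
$T{\left(Q \right)} = 20$
$\frac{-14 + w{\left(D \right)}}{-86 + T{\left(-5 \right)}} = \frac{-14 - \frac{79}{10}}{-86 + 20} = - \frac{219}{10 \left(-66\right)} = \left(- \frac{219}{10}\right) \left(- \frac{1}{66}\right) = \frac{73}{220}$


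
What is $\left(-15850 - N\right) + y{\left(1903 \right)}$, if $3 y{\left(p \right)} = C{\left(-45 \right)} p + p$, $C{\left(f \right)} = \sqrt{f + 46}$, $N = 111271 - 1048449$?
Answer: $\frac{2767790}{3} \approx 9.226 \cdot 10^{5}$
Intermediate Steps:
$N = -937178$ ($N = 111271 - 1048449 = -937178$)
$C{\left(f \right)} = \sqrt{46 + f}$
$y{\left(p \right)} = \frac{2 p}{3}$ ($y{\left(p \right)} = \frac{\sqrt{46 - 45} p + p}{3} = \frac{\sqrt{1} p + p}{3} = \frac{1 p + p}{3} = \frac{p + p}{3} = \frac{2 p}{3}$)
$\left(-15850 - N\right) + y{\left(1903 \right)} = \left(-15850 - -937178\right) + \frac{2}{3} \cdot 1903 = \left(-15850 + 937178\right) + \frac{3806}{3} = 921328 + \frac{3806}{3} = \frac{2767790}{3}$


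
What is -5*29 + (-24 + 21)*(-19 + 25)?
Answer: -163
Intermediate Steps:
-5*29 + (-24 + 21)*(-19 + 25) = -145 - 3*6 = -145 - 18 = -163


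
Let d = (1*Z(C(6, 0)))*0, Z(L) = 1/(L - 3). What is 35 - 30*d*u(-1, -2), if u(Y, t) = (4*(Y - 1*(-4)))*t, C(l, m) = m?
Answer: 35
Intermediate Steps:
Z(L) = 1/(-3 + L)
d = 0 (d = (1/(-3 + 0))*0 = (1/(-3))*0 = (1*(-1/3))*0 = -1/3*0 = 0)
u(Y, t) = t*(16 + 4*Y) (u(Y, t) = (4*(Y + 4))*t = (4*(4 + Y))*t = (16 + 4*Y)*t = t*(16 + 4*Y))
35 - 30*d*u(-1, -2) = 35 - 0*4*(-2)*(4 - 1) = 35 - 0*4*(-2)*3 = 35 - 0*(-24) = 35 - 30*0 = 35 + 0 = 35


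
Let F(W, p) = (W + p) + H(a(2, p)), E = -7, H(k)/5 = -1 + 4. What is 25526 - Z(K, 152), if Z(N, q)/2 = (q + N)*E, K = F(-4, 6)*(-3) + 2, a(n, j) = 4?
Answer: 26968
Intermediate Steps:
H(k) = 15 (H(k) = 5*(-1 + 4) = 5*3 = 15)
F(W, p) = 15 + W + p (F(W, p) = (W + p) + 15 = 15 + W + p)
K = -49 (K = (15 - 4 + 6)*(-3) + 2 = 17*(-3) + 2 = -51 + 2 = -49)
Z(N, q) = -14*N - 14*q (Z(N, q) = 2*((q + N)*(-7)) = 2*((N + q)*(-7)) = 2*(-7*N - 7*q) = -14*N - 14*q)
25526 - Z(K, 152) = 25526 - (-14*(-49) - 14*152) = 25526 - (686 - 2128) = 25526 - 1*(-1442) = 25526 + 1442 = 26968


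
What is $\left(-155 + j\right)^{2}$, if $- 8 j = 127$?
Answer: $\frac{1868689}{64} \approx 29198.0$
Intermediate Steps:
$j = - \frac{127}{8}$ ($j = \left(- \frac{1}{8}\right) 127 = - \frac{127}{8} \approx -15.875$)
$\left(-155 + j\right)^{2} = \left(-155 - \frac{127}{8}\right)^{2} = \left(- \frac{1367}{8}\right)^{2} = \frac{1868689}{64}$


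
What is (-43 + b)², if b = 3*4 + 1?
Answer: 900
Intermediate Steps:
b = 13 (b = 12 + 1 = 13)
(-43 + b)² = (-43 + 13)² = (-30)² = 900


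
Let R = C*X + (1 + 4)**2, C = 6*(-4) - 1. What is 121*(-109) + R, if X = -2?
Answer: -13114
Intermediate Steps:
C = -25 (C = -24 - 1 = -25)
R = 75 (R = -25*(-2) + (1 + 4)**2 = 50 + 5**2 = 50 + 25 = 75)
121*(-109) + R = 121*(-109) + 75 = -13189 + 75 = -13114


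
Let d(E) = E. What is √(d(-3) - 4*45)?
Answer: I*√183 ≈ 13.528*I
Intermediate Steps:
√(d(-3) - 4*45) = √(-3 - 4*45) = √(-3 - 180) = √(-183) = I*√183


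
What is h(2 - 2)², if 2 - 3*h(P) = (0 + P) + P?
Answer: 4/9 ≈ 0.44444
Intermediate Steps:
h(P) = ⅔ - 2*P/3 (h(P) = ⅔ - ((0 + P) + P)/3 = ⅔ - (P + P)/3 = ⅔ - 2*P/3)
h(2 - 2)² = (⅔ - 2*(2 - 2)/3)² = (⅔ - ⅔*0)² = (⅔ + 0)² = (⅔)² = 4/9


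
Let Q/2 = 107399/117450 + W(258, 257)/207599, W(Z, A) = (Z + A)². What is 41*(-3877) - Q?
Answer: -1937938175521426/12191251275 ≈ -1.5896e+5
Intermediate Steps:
W(Z, A) = (A + Z)²
Q = 53446601251/12191251275 (Q = 2*(107399/117450 + (257 + 258)²/207599) = 2*(107399*(1/117450) + 515²*(1/207599)) = 2*(107399/117450 + 265225*(1/207599)) = 2*(107399/117450 + 265225/207599) = 2*(53446601251/24382502550) = 53446601251/12191251275 ≈ 4.3840)
41*(-3877) - Q = 41*(-3877) - 1*53446601251/12191251275 = -158957 - 53446601251/12191251275 = -1937938175521426/12191251275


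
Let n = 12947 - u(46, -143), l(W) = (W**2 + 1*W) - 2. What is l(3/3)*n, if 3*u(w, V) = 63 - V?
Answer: 0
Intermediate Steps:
u(w, V) = 21 - V/3 (u(w, V) = (63 - V)/3 = 21 - V/3)
l(W) = -2 + W + W**2 (l(W) = (W**2 + W) - 2 = (W + W**2) - 2 = -2 + W + W**2)
n = 38635/3 (n = 12947 - (21 - 1/3*(-143)) = 12947 - (21 + 143/3) = 12947 - 1*206/3 = 12947 - 206/3 = 38635/3 ≈ 12878.)
l(3/3)*n = (-2 + 3/3 + (3/3)**2)*(38635/3) = (-2 + 3*(1/3) + (3*(1/3))**2)*(38635/3) = (-2 + 1 + 1**2)*(38635/3) = (-2 + 1 + 1)*(38635/3) = 0*(38635/3) = 0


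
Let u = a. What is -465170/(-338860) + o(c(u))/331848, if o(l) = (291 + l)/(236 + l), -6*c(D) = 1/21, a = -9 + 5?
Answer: 45900775295495/33437011448808 ≈ 1.3728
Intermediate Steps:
a = -4
u = -4
c(D) = -1/126 (c(D) = -⅙/21 = -⅙*1/21 = -1/126)
o(l) = (291 + l)/(236 + l)
-465170/(-338860) + o(c(u))/331848 = -465170/(-338860) + ((291 - 1/126)/(236 - 1/126))/331848 = -465170*(-1/338860) + ((36665/126)/(29735/126))*(1/331848) = 46517/33886 + ((126/29735)*(36665/126))*(1/331848) = 46517/33886 + (7333/5947)*(1/331848) = 46517/33886 + 7333/1973500056 = 45900775295495/33437011448808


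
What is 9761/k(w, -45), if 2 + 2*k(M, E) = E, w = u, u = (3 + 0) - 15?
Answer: -19522/47 ≈ -415.36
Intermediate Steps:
u = -12 (u = 3 - 15 = -12)
w = -12
k(M, E) = -1 + E/2
9761/k(w, -45) = 9761/(-1 + (½)*(-45)) = 9761/(-1 - 45/2) = 9761/(-47/2) = 9761*(-2/47) = -19522/47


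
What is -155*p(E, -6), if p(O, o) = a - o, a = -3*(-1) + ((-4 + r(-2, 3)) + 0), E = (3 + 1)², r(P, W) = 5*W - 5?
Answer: -2325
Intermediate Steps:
r(P, W) = -5 + 5*W
E = 16 (E = 4² = 16)
a = 9 (a = -3*(-1) + ((-4 + (-5 + 5*3)) + 0) = 3 + ((-4 + (-5 + 15)) + 0) = 3 + ((-4 + 10) + 0) = 3 + (6 + 0) = 3 + 6 = 9)
p(O, o) = 9 - o
-155*p(E, -6) = -155*(9 - 1*(-6)) = -155*(9 + 6) = -155*15 = -2325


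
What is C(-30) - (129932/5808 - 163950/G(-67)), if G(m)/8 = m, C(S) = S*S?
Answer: 2528287/4422 ≈ 571.75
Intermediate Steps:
C(S) = S²
G(m) = 8*m
C(-30) - (129932/5808 - 163950/G(-67)) = (-30)² - (129932/5808 - 163950/(8*(-67))) = 900 - (129932*(1/5808) - 163950/(-536)) = 900 - (2953/132 - 163950*(-1/536)) = 900 - (2953/132 + 81975/268) = 900 - 1*1451513/4422 = 900 - 1451513/4422 = 2528287/4422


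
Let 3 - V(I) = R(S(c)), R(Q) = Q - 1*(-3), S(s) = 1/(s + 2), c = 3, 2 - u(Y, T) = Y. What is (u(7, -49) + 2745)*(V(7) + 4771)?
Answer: 13071992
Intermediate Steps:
u(Y, T) = 2 - Y
S(s) = 1/(2 + s)
R(Q) = 3 + Q (R(Q) = Q + 3 = 3 + Q)
V(I) = -1/5 (V(I) = 3 - (3 + 1/(2 + 3)) = 3 - (3 + 1/5) = 3 - 1*16/5 = 3 - 16/5 = -1/5)
(u(7, -49) + 2745)*(V(7) + 4771) = ((2 - 1*7) + 2745)*(-1/5 + 4771) = ((2 - 7) + 2745)*(23854/5) = (-5 + 2745)*(23854/5) = 2740*(23854/5) = 13071992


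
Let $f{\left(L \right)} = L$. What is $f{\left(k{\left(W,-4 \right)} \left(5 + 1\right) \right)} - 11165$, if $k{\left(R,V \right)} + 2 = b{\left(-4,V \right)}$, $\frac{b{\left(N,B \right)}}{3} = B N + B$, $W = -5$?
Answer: $-10961$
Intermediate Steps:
$b{\left(N,B \right)} = 3 B + 3 B N$ ($b{\left(N,B \right)} = 3 \left(B N + B\right) = 3 \left(B + B N\right) = 3 B + 3 B N$)
$k{\left(R,V \right)} = -2 - 9 V$ ($k{\left(R,V \right)} = -2 + 3 V \left(1 - 4\right) = -2 + 3 V \left(-3\right) = -2 - 9 V$)
$f{\left(k{\left(W,-4 \right)} \left(5 + 1\right) \right)} - 11165 = \left(-2 - -36\right) \left(5 + 1\right) - 11165 = \left(-2 + 36\right) 6 - 11165 = 34 \cdot 6 - 11165 = 204 - 11165 = -10961$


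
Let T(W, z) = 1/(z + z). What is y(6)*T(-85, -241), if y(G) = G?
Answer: -3/241 ≈ -0.012448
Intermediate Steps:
T(W, z) = 1/(2*z)
y(6)*T(-85, -241) = 6*((½)/(-241)) = 6*((½)*(-1/241)) = 6*(-1/482) = -3/241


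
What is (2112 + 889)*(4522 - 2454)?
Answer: 6206068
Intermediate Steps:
(2112 + 889)*(4522 - 2454) = 3001*2068 = 6206068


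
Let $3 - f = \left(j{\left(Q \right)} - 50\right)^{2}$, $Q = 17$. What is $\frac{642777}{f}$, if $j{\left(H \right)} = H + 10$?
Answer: $- \frac{642777}{526} \approx -1222.0$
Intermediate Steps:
$j{\left(H \right)} = 10 + H$
$f = -526$ ($f = 3 - \left(\left(10 + 17\right) - 50\right)^{2} = 3 - \left(27 - 50\right)^{2} = 3 - \left(-23\right)^{2} = 3 - 529 = -526$)
$\frac{642777}{f} = \frac{642777}{-526} = 642777 \left(- \frac{1}{526}\right) = - \frac{642777}{526}$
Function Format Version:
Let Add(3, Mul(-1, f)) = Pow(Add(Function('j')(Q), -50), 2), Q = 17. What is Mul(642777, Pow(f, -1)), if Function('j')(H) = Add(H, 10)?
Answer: Rational(-642777, 526) ≈ -1222.0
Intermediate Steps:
Function('j')(H) = Add(10, H)
f = -526 (f = Add(3, Mul(-1, Pow(Add(Add(10, 17), -50), 2))) = Add(3, Mul(-1, Pow(Add(27, -50), 2))) = Add(3, Mul(-1, Pow(-23, 2))) = Add(3, Mul(-1, 529)) = Add(3, -529) = -526)
Mul(642777, Pow(f, -1)) = Mul(642777, Pow(-526, -1)) = Mul(642777, Rational(-1, 526)) = Rational(-642777, 526)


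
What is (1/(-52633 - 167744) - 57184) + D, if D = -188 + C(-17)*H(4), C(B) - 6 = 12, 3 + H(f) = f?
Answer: -12639502459/220377 ≈ -57354.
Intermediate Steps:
H(f) = -3 + f
C(B) = 18 (C(B) = 6 + 12 = 18)
D = -170 (D = -188 + 18*(-3 + 4) = -188 + 18*1 = -188 + 18 = -170)
(1/(-52633 - 167744) - 57184) + D = (1/(-52633 - 167744) - 57184) - 170 = (1/(-220377) - 57184) - 170 = (-1/220377 - 57184) - 170 = -12602038369/220377 - 170 = -12639502459/220377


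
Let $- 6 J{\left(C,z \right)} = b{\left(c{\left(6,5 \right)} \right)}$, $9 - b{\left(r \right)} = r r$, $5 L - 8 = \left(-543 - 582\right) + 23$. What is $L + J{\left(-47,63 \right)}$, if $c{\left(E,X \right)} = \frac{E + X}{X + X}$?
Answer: $- \frac{132059}{600} \approx -220.1$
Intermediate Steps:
$c{\left(E,X \right)} = \frac{E + X}{2 X}$
$L = - \frac{1094}{5}$ ($L = \frac{8}{5} + \frac{\left(-543 - 582\right) + 23}{5} = \frac{8}{5} + \frac{-1125 + 23}{5} = \frac{8}{5} + \frac{1}{5} \left(-1102\right) = \frac{8}{5} - \frac{1102}{5} = - \frac{1094}{5} \approx -218.8$)
$b{\left(r \right)} = 9 - r^{2}$ ($b{\left(r \right)} = 9 - r r = 9 - r^{2}$)
$J{\left(C,z \right)} = - \frac{779}{600}$ ($J{\left(C,z \right)} = - \frac{9 - \left(\frac{6 + 5}{2 \cdot 5}\right)^{2}}{6} = - \frac{9 - \left(\frac{1}{2} \cdot \frac{1}{5} \cdot 11\right)^{2}}{6} = - \frac{9 - \left(\frac{11}{10}\right)^{2}}{6} = - \frac{9 - \frac{121}{100}}{6} = \left(- \frac{1}{6}\right) \frac{779}{100} = - \frac{779}{600}$)
$L + J{\left(-47,63 \right)} = - \frac{1094}{5} - \frac{779}{600} = - \frac{132059}{600}$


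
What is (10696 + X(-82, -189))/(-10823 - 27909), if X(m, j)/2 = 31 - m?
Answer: -5461/19366 ≈ -0.28199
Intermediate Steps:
X(m, j) = 62 - 2*m (X(m, j) = 2*(31 - m) = 62 - 2*m)
(10696 + X(-82, -189))/(-10823 - 27909) = (10696 + (62 - 2*(-82)))/(-10823 - 27909) = (10696 + (62 + 164))/(-38732) = (10696 + 226)*(-1/38732) = 10922*(-1/38732) = -5461/19366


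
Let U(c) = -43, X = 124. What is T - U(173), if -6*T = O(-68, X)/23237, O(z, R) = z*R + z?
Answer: 3001823/69711 ≈ 43.061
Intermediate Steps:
O(z, R) = z + R*z (O(z, R) = R*z + z = z + R*z)
T = 4250/69711 (T = -(-68*(1 + 124))/(6*23237) = -(-68*125)/(6*23237) = -(-4250)/(3*23237) = -⅙*(-8500/23237) = 4250/69711 ≈ 0.060966)
T - U(173) = 4250/69711 - 1*(-43) = 4250/69711 + 43 = 3001823/69711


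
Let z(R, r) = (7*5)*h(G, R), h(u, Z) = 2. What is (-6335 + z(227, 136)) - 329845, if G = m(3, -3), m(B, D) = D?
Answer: -336110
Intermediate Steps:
G = -3
z(R, r) = 70 (z(R, r) = (7*5)*2 = 35*2 = 70)
(-6335 + z(227, 136)) - 329845 = (-6335 + 70) - 329845 = -6265 - 329845 = -336110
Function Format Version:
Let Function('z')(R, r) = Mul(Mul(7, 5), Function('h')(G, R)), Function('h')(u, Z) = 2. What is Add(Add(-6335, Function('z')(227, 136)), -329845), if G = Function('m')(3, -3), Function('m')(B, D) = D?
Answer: -336110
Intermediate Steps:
G = -3
Function('z')(R, r) = 70 (Function('z')(R, r) = Mul(Mul(7, 5), 2) = Mul(35, 2) = 70)
Add(Add(-6335, Function('z')(227, 136)), -329845) = Add(Add(-6335, 70), -329845) = Add(-6265, -329845) = -336110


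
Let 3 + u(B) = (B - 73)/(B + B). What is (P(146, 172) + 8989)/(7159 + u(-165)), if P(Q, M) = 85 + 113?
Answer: 1515855/1180859 ≈ 1.2837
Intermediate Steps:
u(B) = -3 + (-73 + B)/(2*B) (u(B) = -3 + (B - 73)/(B + B) = -3 + (-73 + B)/((2*B)) = -3 + (-73 + B)*(1/(2*B)) = -3 + (-73 + B)/(2*B))
P(Q, M) = 198
(P(146, 172) + 8989)/(7159 + u(-165)) = (198 + 8989)/(7159 + (½)*(-73 - 5*(-165))/(-165)) = 9187/(7159 + (½)*(-1/165)*(-73 + 825)) = 9187/(7159 + (½)*(-1/165)*752) = 9187/(7159 - 376/165) = 9187/(1180859/165) = 9187*(165/1180859) = 1515855/1180859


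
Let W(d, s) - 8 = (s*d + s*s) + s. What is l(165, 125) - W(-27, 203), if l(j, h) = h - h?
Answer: -35939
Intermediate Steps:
l(j, h) = 0
W(d, s) = 8 + s + s² + d*s (W(d, s) = 8 + ((s*d + s*s) + s) = 8 + ((d*s + s²) + s) = 8 + ((s² + d*s) + s) = 8 + (s + s² + d*s) = 8 + s + s² + d*s)
l(165, 125) - W(-27, 203) = 0 - (8 + 203 + 203² - 27*203) = 0 - (8 + 203 + 41209 - 5481) = 0 - 1*35939 = 0 - 35939 = -35939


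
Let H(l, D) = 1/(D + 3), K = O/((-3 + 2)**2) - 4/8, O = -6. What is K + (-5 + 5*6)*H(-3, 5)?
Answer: -27/8 ≈ -3.3750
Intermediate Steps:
K = -13/2 (K = -6/(-3 + 2)**2 - 4/8 = -6/((-1)**2) - 4*1/8 = -6/1 - 1/2 = -6*1 - 1/2 = -6 - 1/2 = -13/2 ≈ -6.5000)
H(l, D) = 1/(3 + D)
K + (-5 + 5*6)*H(-3, 5) = -13/2 + (-5 + 5*6)/(3 + 5) = -13/2 + (-5 + 30)/8 = -13/2 + 25*(1/8) = -13/2 + 25/8 = -27/8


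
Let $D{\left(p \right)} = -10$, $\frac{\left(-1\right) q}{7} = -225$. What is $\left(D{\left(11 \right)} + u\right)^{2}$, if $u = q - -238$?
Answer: $3250809$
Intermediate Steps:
$q = 1575$ ($q = \left(-7\right) \left(-225\right) = 1575$)
$u = 1813$ ($u = 1575 - -238 = 1575 + 238 = 1813$)
$\left(D{\left(11 \right)} + u\right)^{2} = \left(-10 + 1813\right)^{2} = 1803^{2} = 3250809$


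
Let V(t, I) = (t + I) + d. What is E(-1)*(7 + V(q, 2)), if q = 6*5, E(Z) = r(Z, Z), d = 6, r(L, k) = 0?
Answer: 0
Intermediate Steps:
E(Z) = 0
q = 30
V(t, I) = 6 + I + t (V(t, I) = (t + I) + 6 = (I + t) + 6 = 6 + I + t)
E(-1)*(7 + V(q, 2)) = 0*(7 + (6 + 2 + 30)) = 0*(7 + 38) = 0*45 = 0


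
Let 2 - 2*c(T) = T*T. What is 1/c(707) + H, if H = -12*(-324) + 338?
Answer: 2112353420/499847 ≈ 4226.0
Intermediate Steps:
c(T) = 1 - T**2/2 (c(T) = 1 - T*T/2 = 1 - T**2/2)
H = 4226 (H = 3888 + 338 = 4226)
1/c(707) + H = 1/(1 - 1/2*707**2) + 4226 = 1/(1 - 1/2*499849) + 4226 = 1/(1 - 499849/2) + 4226 = 1/(-499847/2) + 4226 = -2/499847 + 4226 = 2112353420/499847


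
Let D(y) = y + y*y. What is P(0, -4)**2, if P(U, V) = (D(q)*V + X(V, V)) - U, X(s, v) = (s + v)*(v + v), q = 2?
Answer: 1600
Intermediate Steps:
X(s, v) = 2*v*(s + v) (X(s, v) = (s + v)*(2*v) = 2*v*(s + v))
D(y) = y + y**2
P(U, V) = -U + 4*V**2 + 6*V (P(U, V) = ((2*(1 + 2))*V + 2*V*(V + V)) - U = ((2*3)*V + 2*V*(2*V)) - U = (6*V + 4*V**2) - U = (4*V**2 + 6*V) - U = -U + 4*V**2 + 6*V)
P(0, -4)**2 = (-1*0 + 4*(-4)**2 + 6*(-4))**2 = (0 + 4*16 - 24)**2 = (0 + 64 - 24)**2 = 40**2 = 1600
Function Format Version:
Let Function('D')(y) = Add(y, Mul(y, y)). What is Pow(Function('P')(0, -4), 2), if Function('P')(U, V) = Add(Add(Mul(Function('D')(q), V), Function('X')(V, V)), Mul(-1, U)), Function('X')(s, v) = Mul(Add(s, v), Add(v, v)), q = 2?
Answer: 1600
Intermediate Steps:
Function('X')(s, v) = Mul(2, v, Add(s, v)) (Function('X')(s, v) = Mul(Add(s, v), Mul(2, v)) = Mul(2, v, Add(s, v)))
Function('D')(y) = Add(y, Pow(y, 2))
Function('P')(U, V) = Add(Mul(-1, U), Mul(4, Pow(V, 2)), Mul(6, V)) (Function('P')(U, V) = Add(Add(Mul(Mul(2, Add(1, 2)), V), Mul(2, V, Add(V, V))), Mul(-1, U)) = Add(Add(Mul(Mul(2, 3), V), Mul(2, V, Mul(2, V))), Mul(-1, U)) = Add(Add(Mul(6, V), Mul(4, Pow(V, 2))), Mul(-1, U)) = Add(Add(Mul(4, Pow(V, 2)), Mul(6, V)), Mul(-1, U)) = Add(Mul(-1, U), Mul(4, Pow(V, 2)), Mul(6, V)))
Pow(Function('P')(0, -4), 2) = Pow(Add(Mul(-1, 0), Mul(4, Pow(-4, 2)), Mul(6, -4)), 2) = Pow(Add(0, Mul(4, 16), -24), 2) = Pow(Add(0, 64, -24), 2) = Pow(40, 2) = 1600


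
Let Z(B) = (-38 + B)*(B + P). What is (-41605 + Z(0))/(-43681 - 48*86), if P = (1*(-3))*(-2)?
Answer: 41833/47809 ≈ 0.87500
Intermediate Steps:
P = 6 (P = -3*(-2) = 6)
Z(B) = (-38 + B)*(6 + B) (Z(B) = (-38 + B)*(B + 6) = (-38 + B)*(6 + B))
(-41605 + Z(0))/(-43681 - 48*86) = (-41605 + (-228 + 0² - 32*0))/(-43681 - 48*86) = (-41605 + (-228 + 0 + 0))/(-43681 - 4128) = (-41605 - 228)/(-47809) = -41833*(-1/47809) = 41833/47809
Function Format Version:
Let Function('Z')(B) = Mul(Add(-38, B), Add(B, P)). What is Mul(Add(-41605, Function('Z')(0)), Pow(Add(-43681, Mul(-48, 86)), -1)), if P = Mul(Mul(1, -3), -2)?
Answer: Rational(41833, 47809) ≈ 0.87500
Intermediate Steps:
P = 6 (P = Mul(-3, -2) = 6)
Function('Z')(B) = Mul(Add(-38, B), Add(6, B)) (Function('Z')(B) = Mul(Add(-38, B), Add(B, 6)) = Mul(Add(-38, B), Add(6, B)))
Mul(Add(-41605, Function('Z')(0)), Pow(Add(-43681, Mul(-48, 86)), -1)) = Mul(Add(-41605, Add(-228, Pow(0, 2), Mul(-32, 0))), Pow(Add(-43681, Mul(-48, 86)), -1)) = Mul(Add(-41605, Add(-228, 0, 0)), Pow(Add(-43681, -4128), -1)) = Mul(Add(-41605, -228), Pow(-47809, -1)) = Mul(-41833, Rational(-1, 47809)) = Rational(41833, 47809)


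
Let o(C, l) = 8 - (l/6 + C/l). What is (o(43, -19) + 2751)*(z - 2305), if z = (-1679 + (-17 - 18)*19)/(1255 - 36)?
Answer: -886231545155/138966 ≈ -6.3773e+6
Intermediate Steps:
z = -2344/1219 (z = (-1679 - 35*19)/1219 = (-1679 - 665)*(1/1219) = -2344*1/1219 = -2344/1219 ≈ -1.9229)
o(C, l) = 8 - l/6 - C/l (o(C, l) = 8 - (l*(⅙) + C/l) = 8 - (l/6 + C/l) = 8 + (-l/6 - C/l) = 8 - l/6 - C/l)
(o(43, -19) + 2751)*(z - 2305) = ((8 - ⅙*(-19) - 1*43/(-19)) + 2751)*(-2344/1219 - 2305) = ((8 + 19/6 - 1*43*(-1/19)) + 2751)*(-2812139/1219) = ((8 + 19/6 + 43/19) + 2751)*(-2812139/1219) = (1531/114 + 2751)*(-2812139/1219) = (315145/114)*(-2812139/1219) = -886231545155/138966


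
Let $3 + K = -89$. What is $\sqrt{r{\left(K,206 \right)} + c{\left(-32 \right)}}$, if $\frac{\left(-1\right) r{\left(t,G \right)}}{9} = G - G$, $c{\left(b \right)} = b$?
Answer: $4 i \sqrt{2} \approx 5.6569 i$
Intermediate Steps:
$K = -92$ ($K = -3 - 89 = -92$)
$r{\left(t,G \right)} = 0$ ($r{\left(t,G \right)} = - 9 \left(G - G\right) = \left(-9\right) 0 = 0$)
$\sqrt{r{\left(K,206 \right)} + c{\left(-32 \right)}} = \sqrt{0 - 32} = \sqrt{-32} = 4 i \sqrt{2}$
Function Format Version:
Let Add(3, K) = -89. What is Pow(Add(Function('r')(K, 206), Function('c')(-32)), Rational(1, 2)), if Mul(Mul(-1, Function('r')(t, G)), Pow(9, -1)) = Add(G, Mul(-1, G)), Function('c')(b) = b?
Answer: Mul(4, I, Pow(2, Rational(1, 2))) ≈ Mul(5.6569, I)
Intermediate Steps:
K = -92 (K = Add(-3, -89) = -92)
Function('r')(t, G) = 0 (Function('r')(t, G) = Mul(-9, Add(G, Mul(-1, G))) = Mul(-9, 0) = 0)
Pow(Add(Function('r')(K, 206), Function('c')(-32)), Rational(1, 2)) = Pow(Add(0, -32), Rational(1, 2)) = Pow(-32, Rational(1, 2)) = Mul(4, I, Pow(2, Rational(1, 2)))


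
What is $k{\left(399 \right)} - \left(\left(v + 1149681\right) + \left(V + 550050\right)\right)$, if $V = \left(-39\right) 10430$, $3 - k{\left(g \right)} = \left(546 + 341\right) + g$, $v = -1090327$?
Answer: $-203917$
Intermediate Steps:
$k{\left(g \right)} = -884 - g$ ($k{\left(g \right)} = 3 - \left(\left(546 + 341\right) + g\right) = 3 - \left(887 + g\right) = -884 - g$)
$V = -406770$
$k{\left(399 \right)} - \left(\left(v + 1149681\right) + \left(V + 550050\right)\right) = \left(-884 - 399\right) - \left(\left(-1090327 + 1149681\right) + \left(-406770 + 550050\right)\right) = \left(-884 - 399\right) - \left(59354 + 143280\right) = -1283 - 202634 = -203917$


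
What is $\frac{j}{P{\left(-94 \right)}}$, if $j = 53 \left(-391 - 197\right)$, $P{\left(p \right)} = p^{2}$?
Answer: $- \frac{7791}{2209} \approx -3.5269$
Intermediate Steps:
$j = -31164$ ($j = 53 \left(-588\right) = -31164$)
$\frac{j}{P{\left(-94 \right)}} = - \frac{31164}{\left(-94\right)^{2}} = - \frac{31164}{8836} = \left(-31164\right) \frac{1}{8836} = - \frac{7791}{2209}$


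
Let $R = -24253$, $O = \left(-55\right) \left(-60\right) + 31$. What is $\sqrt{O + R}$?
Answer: $i \sqrt{20922} \approx 144.64 i$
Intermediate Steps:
$O = 3331$ ($O = 3300 + 31 = 3331$)
$\sqrt{O + R} = \sqrt{3331 - 24253} = \sqrt{-20922} = i \sqrt{20922}$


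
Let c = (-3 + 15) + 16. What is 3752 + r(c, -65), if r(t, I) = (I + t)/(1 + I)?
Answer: 240165/64 ≈ 3752.6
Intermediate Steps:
c = 28 (c = 12 + 16 = 28)
r(t, I) = (I + t)/(1 + I)
3752 + r(c, -65) = 3752 + (-65 + 28)/(1 - 65) = 3752 - 37/(-64) = 3752 - 1/64*(-37) = 3752 + 37/64 = 240165/64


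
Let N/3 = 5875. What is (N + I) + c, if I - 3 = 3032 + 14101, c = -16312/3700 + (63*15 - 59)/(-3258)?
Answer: 52371690988/1506825 ≈ 34756.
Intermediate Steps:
N = 17625 (N = 3*5875 = 17625)
c = -7052837/1506825 (c = -16312*1/3700 + (945 - 59)*(-1/3258) = -4078/925 + 886*(-1/3258) = -4078/925 - 443/1629 = -7052837/1506825 ≈ -4.6806)
I = 17136 (I = 3 + (3032 + 14101) = 3 + 17133 = 17136)
(N + I) + c = (17625 + 17136) - 7052837/1506825 = 34761 - 7052837/1506825 = 52371690988/1506825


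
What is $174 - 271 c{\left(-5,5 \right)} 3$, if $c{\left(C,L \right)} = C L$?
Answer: $20499$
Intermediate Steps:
$174 - 271 c{\left(-5,5 \right)} 3 = 174 - 271 \left(-5\right) 5 \cdot 3 = 174 - 271 \left(\left(-25\right) 3\right) = 174 - -20325 = 174 + 20325 = 20499$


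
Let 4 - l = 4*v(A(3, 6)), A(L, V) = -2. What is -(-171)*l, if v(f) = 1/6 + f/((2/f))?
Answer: -798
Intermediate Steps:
v(f) = ⅙ + f²/2 (v(f) = 1*(⅙) + f*(f/2) = ⅙ + f²/2)
l = -14/3 (l = 4 - 4*(⅙ + (½)*(-2)²) = 4 - 4*(⅙ + (½)*4) = 4 - 4*(⅙ + 2) = 4 - 4*13/6 = 4 - 1*26/3 = 4 - 26/3 = -14/3 ≈ -4.6667)
-(-171)*l = -(-171)*(-14)/3 = -57*14 = -798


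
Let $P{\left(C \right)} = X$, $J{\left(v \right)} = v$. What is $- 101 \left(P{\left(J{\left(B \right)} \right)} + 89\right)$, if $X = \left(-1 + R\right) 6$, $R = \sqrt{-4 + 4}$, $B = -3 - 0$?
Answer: $-8383$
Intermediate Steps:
$B = -3$ ($B = -3 + 0 = -3$)
$R = 0$ ($R = \sqrt{0} = 0$)
$X = -6$ ($X = \left(-1 + 0\right) 6 = \left(-1\right) 6 = -6$)
$P{\left(C \right)} = -6$
$- 101 \left(P{\left(J{\left(B \right)} \right)} + 89\right) = - 101 \left(-6 + 89\right) = \left(-101\right) 83 = -8383$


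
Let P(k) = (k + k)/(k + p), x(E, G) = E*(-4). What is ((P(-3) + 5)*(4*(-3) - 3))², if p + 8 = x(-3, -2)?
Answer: 225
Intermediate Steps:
x(E, G) = -4*E
p = 4 (p = -8 - 4*(-3) = -8 + 12 = 4)
P(k) = 2*k/(4 + k) (P(k) = (k + k)/(k + 4) = (2*k)/(4 + k) = 2*k/(4 + k))
((P(-3) + 5)*(4*(-3) - 3))² = ((2*(-3)/(4 - 3) + 5)*(4*(-3) - 3))² = ((2*(-3)/1 + 5)*(-12 - 3))² = ((2*(-3)*1 + 5)*(-15))² = ((-6 + 5)*(-15))² = (-1*(-15))² = 15² = 225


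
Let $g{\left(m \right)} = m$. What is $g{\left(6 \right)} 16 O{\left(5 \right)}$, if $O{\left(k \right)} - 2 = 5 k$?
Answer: $2592$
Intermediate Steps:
$O{\left(k \right)} = 2 + 5 k$
$g{\left(6 \right)} 16 O{\left(5 \right)} = 6 \cdot 16 \left(2 + 5 \cdot 5\right) = 96 \left(2 + 25\right) = 96 \cdot 27 = 2592$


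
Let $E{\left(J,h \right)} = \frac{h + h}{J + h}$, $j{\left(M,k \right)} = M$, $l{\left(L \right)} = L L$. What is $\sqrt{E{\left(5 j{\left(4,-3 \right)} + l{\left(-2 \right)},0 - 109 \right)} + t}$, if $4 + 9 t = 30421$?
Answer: $\frac{\sqrt{219929595}}{255} \approx 58.157$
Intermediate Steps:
$t = \frac{10139}{3}$ ($t = - \frac{4}{9} + \frac{1}{9} \cdot 30421 = - \frac{4}{9} + \frac{30421}{9} = \frac{10139}{3} \approx 3379.7$)
$l{\left(L \right)} = L^{2}$
$E{\left(J,h \right)} = \frac{2 h}{J + h}$
$\sqrt{E{\left(5 j{\left(4,-3 \right)} + l{\left(-2 \right)},0 - 109 \right)} + t} = \sqrt{\frac{2 \left(0 - 109\right)}{\left(5 \cdot 4 + \left(-2\right)^{2}\right) + \left(0 - 109\right)} + \frac{10139}{3}} = \sqrt{\frac{2 \left(0 - 109\right)}{\left(20 + 4\right) + \left(0 - 109\right)} + \frac{10139}{3}} = \sqrt{2 \left(-109\right) \frac{1}{24 - 109} + \frac{10139}{3}} = \sqrt{2 \left(-109\right) \frac{1}{-85} + \frac{10139}{3}} = \sqrt{2 \left(-109\right) \left(- \frac{1}{85}\right) + \frac{10139}{3}} = \sqrt{\frac{218}{85} + \frac{10139}{3}} = \sqrt{\frac{862469}{255}} = \frac{\sqrt{219929595}}{255}$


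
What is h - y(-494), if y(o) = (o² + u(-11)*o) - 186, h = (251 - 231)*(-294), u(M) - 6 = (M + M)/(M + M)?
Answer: -246272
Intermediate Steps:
u(M) = 7 (u(M) = 6 + (M + M)/(M + M) = 6 + (2*M)/((2*M)) = 6 + (2*M)*(1/(2*M)) = 6 + 1 = 7)
h = -5880 (h = 20*(-294) = -5880)
y(o) = -186 + o² + 7*o (y(o) = (o² + 7*o) - 186 = -186 + o² + 7*o)
h - y(-494) = -5880 - (-186 + (-494)² + 7*(-494)) = -5880 - (-186 + 244036 - 3458) = -5880 - 1*240392 = -5880 - 240392 = -246272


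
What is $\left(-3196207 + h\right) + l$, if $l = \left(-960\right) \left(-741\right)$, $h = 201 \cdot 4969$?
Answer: $-1486078$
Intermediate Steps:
$h = 998769$
$l = 711360$
$\left(-3196207 + h\right) + l = \left(-3196207 + 998769\right) + 711360 = -2197438 + 711360 = -1486078$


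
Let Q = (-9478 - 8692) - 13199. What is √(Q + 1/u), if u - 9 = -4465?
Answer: I*√155715215210/2228 ≈ 177.11*I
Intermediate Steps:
u = -4456 (u = 9 - 4465 = -4456)
Q = -31369 (Q = -18170 - 13199 = -31369)
√(Q + 1/u) = √(-31369 + 1/(-4456)) = √(-31369 - 1/4456) = √(-139780265/4456) = I*√155715215210/2228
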